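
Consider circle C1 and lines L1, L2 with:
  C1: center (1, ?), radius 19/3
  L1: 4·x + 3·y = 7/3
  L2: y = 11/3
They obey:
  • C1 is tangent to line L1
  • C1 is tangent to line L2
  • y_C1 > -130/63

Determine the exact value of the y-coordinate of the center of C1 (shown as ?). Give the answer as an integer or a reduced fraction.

1. [C1‖L1]  y_C1² + (10/9)y_C1 − 1000/9 = 0  ⇒  y_C1 = -100/9 or 10
2. [C1‖L2]  y_C1² − (22/3)y_C1 − 80/3 = 0  ⇒  y_C1 = -8/3 or 10

10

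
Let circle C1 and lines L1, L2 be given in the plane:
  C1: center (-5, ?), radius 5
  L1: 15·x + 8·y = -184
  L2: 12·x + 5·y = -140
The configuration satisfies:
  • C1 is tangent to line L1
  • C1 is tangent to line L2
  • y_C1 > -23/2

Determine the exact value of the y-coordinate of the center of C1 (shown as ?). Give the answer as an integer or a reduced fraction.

-3

1. [C1‖L1]  y_C1² + (109/4)y_C1 + 291/4 = 0  ⇒  y_C1 = -97/4 or -3
2. [C1‖L2]  y_C1² + 32y_C1 + 87 = 0  ⇒  y_C1 = -29 or -3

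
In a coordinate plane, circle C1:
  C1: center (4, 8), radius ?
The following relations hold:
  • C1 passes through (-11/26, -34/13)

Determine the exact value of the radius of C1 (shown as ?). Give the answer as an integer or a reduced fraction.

23/2

1. [C1∋P]  r_C1² − 529/4 = 0  ⇒  r_C1 = 23/2 (r>0 drops 1)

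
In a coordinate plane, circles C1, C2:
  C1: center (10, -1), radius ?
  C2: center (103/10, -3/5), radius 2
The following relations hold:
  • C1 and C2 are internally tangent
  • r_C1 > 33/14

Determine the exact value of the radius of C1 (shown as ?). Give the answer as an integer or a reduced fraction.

5/2

1. [int C1,C2]  r_C1² − 4r_C1 + 15/4 = 0  ⇒  r_C1 = 3/2 or 5/2
2. given r_C1 > 33/14: keep 5/2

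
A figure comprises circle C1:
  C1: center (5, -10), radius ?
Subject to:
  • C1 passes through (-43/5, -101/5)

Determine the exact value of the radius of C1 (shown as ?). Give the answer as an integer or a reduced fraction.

17

1. [C1∋P]  r_C1² − 289 = 0  ⇒  r_C1 = 17 (r>0 drops 1)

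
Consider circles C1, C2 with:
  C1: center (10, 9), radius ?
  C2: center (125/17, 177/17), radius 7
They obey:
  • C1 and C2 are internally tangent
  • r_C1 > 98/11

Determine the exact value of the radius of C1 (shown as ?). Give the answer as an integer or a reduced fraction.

1. [int C1,C2]  r_C1² − 14r_C1 + 40 = 0  ⇒  r_C1 = 4 or 10
2. given r_C1 > 98/11: keep 10

10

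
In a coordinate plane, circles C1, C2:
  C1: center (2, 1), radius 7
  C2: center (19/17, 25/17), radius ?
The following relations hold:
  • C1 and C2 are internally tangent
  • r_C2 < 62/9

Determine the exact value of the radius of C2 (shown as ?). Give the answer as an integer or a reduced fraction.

6

1. [int C1,C2]  r_C2² − 14r_C2 + 48 = 0  ⇒  r_C2 = 6 or 8
2. given r_C2 < 62/9: keep 6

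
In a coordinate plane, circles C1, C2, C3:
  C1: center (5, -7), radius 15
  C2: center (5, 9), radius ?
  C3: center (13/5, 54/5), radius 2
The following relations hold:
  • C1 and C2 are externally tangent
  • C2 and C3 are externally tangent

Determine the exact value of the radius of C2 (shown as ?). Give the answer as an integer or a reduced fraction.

1

1. [ext C1·C2]  r_C2² + 30r_C2 − 31 = 0  ⇒  r_C2 = 1 (r>0 drops 1)
2. [ext C2·C3]  r_C2² + 4r_C2 − 5 = 0  ⇒  r_C2 = 1 (r>0 drops 1)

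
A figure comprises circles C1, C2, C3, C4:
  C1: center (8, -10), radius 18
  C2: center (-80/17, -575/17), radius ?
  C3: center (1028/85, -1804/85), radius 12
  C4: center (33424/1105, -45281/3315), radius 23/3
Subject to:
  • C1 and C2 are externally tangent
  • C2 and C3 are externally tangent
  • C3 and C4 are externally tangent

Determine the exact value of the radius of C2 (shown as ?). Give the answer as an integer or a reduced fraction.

1. [ext C1·C2]  r_C2² + 36r_C2 − 405 = 0  ⇒  r_C2 = 9 (r>0 drops 1)
2. [ext C2·C3]  r_C2² + 24r_C2 − 297 = 0  ⇒  r_C2 = 9 (r>0 drops 1)

9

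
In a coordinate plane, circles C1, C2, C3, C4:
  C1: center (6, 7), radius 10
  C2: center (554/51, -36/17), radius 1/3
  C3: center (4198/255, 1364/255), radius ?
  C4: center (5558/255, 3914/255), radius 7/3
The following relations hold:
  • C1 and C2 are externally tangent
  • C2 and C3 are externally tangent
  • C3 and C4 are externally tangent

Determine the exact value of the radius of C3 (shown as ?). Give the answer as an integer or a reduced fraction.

1. [ext C2·C3]  r_C3² + (2/3)r_C3 − 87 = 0  ⇒  r_C3 = 9 (r>0 drops 1)
2. [ext C3·C4]  r_C3² + (14/3)r_C3 − 123 = 0  ⇒  r_C3 = 9 (r>0 drops 1)

9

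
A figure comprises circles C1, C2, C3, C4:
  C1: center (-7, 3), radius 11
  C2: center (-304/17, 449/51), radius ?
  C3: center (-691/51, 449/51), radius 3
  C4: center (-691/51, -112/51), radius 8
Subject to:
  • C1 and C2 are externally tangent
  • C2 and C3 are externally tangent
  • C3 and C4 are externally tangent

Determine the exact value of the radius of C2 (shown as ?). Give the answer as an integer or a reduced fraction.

4/3

1. [ext C1·C2]  r_C2² + 22r_C2 − 280/9 = 0  ⇒  r_C2 = 4/3 (r>0 drops 1)
2. [ext C2·C3]  r_C2² + 6r_C2 − 88/9 = 0  ⇒  r_C2 = 4/3 (r>0 drops 1)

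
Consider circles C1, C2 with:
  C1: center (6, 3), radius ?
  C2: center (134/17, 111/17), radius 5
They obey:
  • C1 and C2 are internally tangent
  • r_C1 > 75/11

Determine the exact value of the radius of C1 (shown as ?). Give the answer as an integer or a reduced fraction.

1. [int C1,C2]  r_C1² − 10r_C1 + 9 = 0  ⇒  r_C1 = 1 or 9
2. given r_C1 > 75/11: keep 9

9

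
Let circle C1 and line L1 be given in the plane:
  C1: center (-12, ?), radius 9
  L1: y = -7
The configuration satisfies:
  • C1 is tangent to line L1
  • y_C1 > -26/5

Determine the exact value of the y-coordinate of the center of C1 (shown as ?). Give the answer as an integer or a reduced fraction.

2

1. [C1‖L1]  y_C1² + 14y_C1 − 32 = 0  ⇒  y_C1 = -16 or 2
2. given y_C1 > -26/5: keep 2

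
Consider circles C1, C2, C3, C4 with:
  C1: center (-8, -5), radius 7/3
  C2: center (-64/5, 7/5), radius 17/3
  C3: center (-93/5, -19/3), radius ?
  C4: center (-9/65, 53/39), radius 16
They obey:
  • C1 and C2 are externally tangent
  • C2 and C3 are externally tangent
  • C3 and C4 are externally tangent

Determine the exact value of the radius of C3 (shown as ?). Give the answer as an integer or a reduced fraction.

4

1. [ext C2·C3]  r_C3² + (34/3)r_C3 − 184/3 = 0  ⇒  r_C3 = 4 (r>0 drops 1)
2. [ext C3·C4]  r_C3² + 32r_C3 − 144 = 0  ⇒  r_C3 = 4 (r>0 drops 1)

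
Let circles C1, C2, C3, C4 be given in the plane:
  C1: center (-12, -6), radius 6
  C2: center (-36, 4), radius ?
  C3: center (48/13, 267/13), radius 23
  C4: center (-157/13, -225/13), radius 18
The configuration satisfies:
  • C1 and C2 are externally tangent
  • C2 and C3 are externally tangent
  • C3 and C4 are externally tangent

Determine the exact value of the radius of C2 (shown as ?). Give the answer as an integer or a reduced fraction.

1. [ext C1·C2]  r_C2² + 12r_C2 − 640 = 0  ⇒  r_C2 = 20 (r>0 drops 1)
2. [ext C2·C3]  r_C2² + 46r_C2 − 1320 = 0  ⇒  r_C2 = 20 (r>0 drops 1)

20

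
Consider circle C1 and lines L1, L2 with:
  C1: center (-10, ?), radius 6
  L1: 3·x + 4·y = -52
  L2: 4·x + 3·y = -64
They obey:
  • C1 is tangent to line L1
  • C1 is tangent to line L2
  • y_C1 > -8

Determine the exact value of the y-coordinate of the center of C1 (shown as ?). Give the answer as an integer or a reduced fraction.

2

1. [C1‖L1]  y_C1² + 11y_C1 − 26 = 0  ⇒  y_C1 = -13 or 2
2. [C1‖L2]  y_C1² + 16y_C1 − 36 = 0  ⇒  y_C1 = -18 or 2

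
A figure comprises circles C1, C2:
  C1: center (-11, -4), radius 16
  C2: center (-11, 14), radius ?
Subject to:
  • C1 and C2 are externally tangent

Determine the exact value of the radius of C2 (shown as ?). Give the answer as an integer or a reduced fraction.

1. [ext C1·C2]  r_C2² + 32r_C2 − 68 = 0  ⇒  r_C2 = 2 (r>0 drops 1)

2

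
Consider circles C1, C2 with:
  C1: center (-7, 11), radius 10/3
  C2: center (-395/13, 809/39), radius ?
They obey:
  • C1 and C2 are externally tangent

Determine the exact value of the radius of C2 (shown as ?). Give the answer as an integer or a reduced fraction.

22

1. [ext C1·C2]  r_C2² + (20/3)r_C2 − 1892/3 = 0  ⇒  r_C2 = 22 (r>0 drops 1)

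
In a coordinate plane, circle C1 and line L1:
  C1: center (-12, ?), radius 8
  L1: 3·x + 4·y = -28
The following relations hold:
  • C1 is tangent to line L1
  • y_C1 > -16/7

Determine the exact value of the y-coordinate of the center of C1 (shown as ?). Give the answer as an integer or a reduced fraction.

1. [C1‖L1]  y_C1² − 4y_C1 − 96 = 0  ⇒  y_C1 = -8 or 12
2. given y_C1 > -16/7: keep 12

12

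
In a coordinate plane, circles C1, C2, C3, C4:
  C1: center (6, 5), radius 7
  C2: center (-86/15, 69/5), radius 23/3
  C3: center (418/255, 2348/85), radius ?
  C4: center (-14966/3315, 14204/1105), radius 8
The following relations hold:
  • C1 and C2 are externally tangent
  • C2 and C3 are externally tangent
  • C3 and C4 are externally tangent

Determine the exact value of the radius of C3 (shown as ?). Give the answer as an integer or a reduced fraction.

1. [ext C2·C3]  r_C3² + (46/3)r_C3 − 560/3 = 0  ⇒  r_C3 = 8 (r>0 drops 1)
2. [ext C3·C4]  r_C3² + 16r_C3 − 192 = 0  ⇒  r_C3 = 8 (r>0 drops 1)

8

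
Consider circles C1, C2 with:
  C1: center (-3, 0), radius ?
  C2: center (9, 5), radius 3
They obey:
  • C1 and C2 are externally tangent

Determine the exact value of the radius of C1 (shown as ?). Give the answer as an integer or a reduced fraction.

10

1. [ext C1·C2]  r_C1² + 6r_C1 − 160 = 0  ⇒  r_C1 = 10 (r>0 drops 1)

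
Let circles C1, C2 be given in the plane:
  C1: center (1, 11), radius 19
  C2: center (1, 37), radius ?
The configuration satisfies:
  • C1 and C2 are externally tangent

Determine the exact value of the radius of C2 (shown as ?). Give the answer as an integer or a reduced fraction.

1. [ext C1·C2]  r_C2² + 38r_C2 − 315 = 0  ⇒  r_C2 = 7 (r>0 drops 1)

7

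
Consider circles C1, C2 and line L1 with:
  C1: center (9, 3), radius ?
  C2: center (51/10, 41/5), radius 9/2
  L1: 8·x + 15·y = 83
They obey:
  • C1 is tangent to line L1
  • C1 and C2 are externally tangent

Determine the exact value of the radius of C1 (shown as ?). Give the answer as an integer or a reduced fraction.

2

1. [C1‖L1]  r_C1² − 4 = 0  ⇒  r_C1 = 2 (r>0 drops 1)
2. [ext C1·C2]  r_C1² + 9r_C1 − 22 = 0  ⇒  r_C1 = 2 (r>0 drops 1)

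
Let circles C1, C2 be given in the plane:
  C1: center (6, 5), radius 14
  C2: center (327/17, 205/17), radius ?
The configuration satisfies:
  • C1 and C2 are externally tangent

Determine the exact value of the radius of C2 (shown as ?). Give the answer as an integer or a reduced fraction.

1. [ext C1·C2]  r_C2² + 28r_C2 − 29 = 0  ⇒  r_C2 = 1 (r>0 drops 1)

1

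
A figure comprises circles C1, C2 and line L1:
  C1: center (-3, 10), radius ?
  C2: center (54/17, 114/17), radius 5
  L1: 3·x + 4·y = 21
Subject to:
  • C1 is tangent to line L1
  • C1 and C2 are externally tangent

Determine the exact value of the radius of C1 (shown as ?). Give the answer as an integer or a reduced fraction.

2

1. [C1‖L1]  r_C1² − 4 = 0  ⇒  r_C1 = 2 (r>0 drops 1)
2. [ext C1·C2]  r_C1² + 10r_C1 − 24 = 0  ⇒  r_C1 = 2 (r>0 drops 1)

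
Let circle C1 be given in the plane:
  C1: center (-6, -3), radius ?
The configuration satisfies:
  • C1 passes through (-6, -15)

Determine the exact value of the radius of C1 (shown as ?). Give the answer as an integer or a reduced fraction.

12

1. [C1∋P]  r_C1² − 144 = 0  ⇒  r_C1 = 12 (r>0 drops 1)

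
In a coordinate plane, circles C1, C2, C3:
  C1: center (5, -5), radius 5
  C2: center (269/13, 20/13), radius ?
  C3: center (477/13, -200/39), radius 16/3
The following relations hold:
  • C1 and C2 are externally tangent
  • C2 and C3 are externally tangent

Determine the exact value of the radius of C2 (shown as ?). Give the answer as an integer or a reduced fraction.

1. [ext C1·C2]  r_C2² + 10r_C2 − 264 = 0  ⇒  r_C2 = 12 (r>0 drops 1)
2. [ext C2·C3]  r_C2² + (32/3)r_C2 − 272 = 0  ⇒  r_C2 = 12 (r>0 drops 1)

12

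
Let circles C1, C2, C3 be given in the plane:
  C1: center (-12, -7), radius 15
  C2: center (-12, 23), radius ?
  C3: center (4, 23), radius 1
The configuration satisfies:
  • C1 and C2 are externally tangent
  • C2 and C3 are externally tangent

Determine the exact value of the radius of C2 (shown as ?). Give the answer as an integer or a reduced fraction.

1. [ext C1·C2]  r_C2² + 30r_C2 − 675 = 0  ⇒  r_C2 = 15 (r>0 drops 1)
2. [ext C2·C3]  r_C2² + 2r_C2 − 255 = 0  ⇒  r_C2 = 15 (r>0 drops 1)

15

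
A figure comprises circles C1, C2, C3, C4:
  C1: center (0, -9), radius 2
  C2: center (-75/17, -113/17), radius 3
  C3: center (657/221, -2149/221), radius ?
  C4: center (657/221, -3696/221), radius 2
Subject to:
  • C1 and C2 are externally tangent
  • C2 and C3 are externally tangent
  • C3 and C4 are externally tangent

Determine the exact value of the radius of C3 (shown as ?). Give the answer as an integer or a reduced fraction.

5

1. [ext C2·C3]  r_C3² + 6r_C3 − 55 = 0  ⇒  r_C3 = 5 (r>0 drops 1)
2. [ext C3·C4]  r_C3² + 4r_C3 − 45 = 0  ⇒  r_C3 = 5 (r>0 drops 1)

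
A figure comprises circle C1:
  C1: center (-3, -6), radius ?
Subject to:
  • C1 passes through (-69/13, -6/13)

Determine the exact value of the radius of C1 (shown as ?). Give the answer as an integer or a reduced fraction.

1. [C1∋P]  r_C1² − 36 = 0  ⇒  r_C1 = 6 (r>0 drops 1)

6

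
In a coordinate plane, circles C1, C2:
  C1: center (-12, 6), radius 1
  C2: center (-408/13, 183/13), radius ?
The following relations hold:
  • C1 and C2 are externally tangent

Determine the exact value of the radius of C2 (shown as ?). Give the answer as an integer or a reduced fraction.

20

1. [ext C1·C2]  r_C2² + 2r_C2 − 440 = 0  ⇒  r_C2 = 20 (r>0 drops 1)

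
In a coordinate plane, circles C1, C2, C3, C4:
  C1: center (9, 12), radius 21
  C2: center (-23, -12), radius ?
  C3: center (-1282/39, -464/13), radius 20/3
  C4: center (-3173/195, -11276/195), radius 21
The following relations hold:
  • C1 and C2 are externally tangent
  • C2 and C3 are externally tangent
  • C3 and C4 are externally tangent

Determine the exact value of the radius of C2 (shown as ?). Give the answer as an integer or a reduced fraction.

1. [ext C1·C2]  r_C2² + 42r_C2 − 1159 = 0  ⇒  r_C2 = 19 (r>0 drops 1)
2. [ext C2·C3]  r_C2² + (40/3)r_C2 − 1843/3 = 0  ⇒  r_C2 = 19 (r>0 drops 1)

19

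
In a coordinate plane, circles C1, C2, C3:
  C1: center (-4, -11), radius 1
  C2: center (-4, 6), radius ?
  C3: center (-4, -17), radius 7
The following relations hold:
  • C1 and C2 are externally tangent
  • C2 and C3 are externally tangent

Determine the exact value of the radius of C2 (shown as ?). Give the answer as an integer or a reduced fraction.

16

1. [ext C1·C2]  r_C2² + 2r_C2 − 288 = 0  ⇒  r_C2 = 16 (r>0 drops 1)
2. [ext C2·C3]  r_C2² + 14r_C2 − 480 = 0  ⇒  r_C2 = 16 (r>0 drops 1)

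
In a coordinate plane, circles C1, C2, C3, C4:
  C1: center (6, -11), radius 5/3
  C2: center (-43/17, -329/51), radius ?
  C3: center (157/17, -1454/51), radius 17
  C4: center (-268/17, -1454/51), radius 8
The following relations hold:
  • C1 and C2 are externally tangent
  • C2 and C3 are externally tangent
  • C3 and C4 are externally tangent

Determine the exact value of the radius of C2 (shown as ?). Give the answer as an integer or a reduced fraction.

8

1. [ext C1·C2]  r_C2² + (10/3)r_C2 − 272/3 = 0  ⇒  r_C2 = 8 (r>0 drops 1)
2. [ext C2·C3]  r_C2² + 34r_C2 − 336 = 0  ⇒  r_C2 = 8 (r>0 drops 1)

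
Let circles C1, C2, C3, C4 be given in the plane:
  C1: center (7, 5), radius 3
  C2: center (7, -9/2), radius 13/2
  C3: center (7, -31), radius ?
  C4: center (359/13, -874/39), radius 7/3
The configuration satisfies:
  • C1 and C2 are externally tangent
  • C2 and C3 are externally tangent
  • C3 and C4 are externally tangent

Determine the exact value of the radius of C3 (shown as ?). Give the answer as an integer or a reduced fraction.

1. [ext C2·C3]  r_C3² + 13r_C3 − 660 = 0  ⇒  r_C3 = 20 (r>0 drops 1)
2. [ext C3·C4]  r_C3² + (14/3)r_C3 − 1480/3 = 0  ⇒  r_C3 = 20 (r>0 drops 1)

20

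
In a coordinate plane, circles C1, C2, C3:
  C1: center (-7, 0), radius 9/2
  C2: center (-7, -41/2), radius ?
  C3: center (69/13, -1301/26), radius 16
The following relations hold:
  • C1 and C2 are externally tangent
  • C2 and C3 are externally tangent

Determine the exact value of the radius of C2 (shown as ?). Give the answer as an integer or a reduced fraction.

1. [ext C1·C2]  r_C2² + 9r_C2 − 400 = 0  ⇒  r_C2 = 16 (r>0 drops 1)
2. [ext C2·C3]  r_C2² + 32r_C2 − 768 = 0  ⇒  r_C2 = 16 (r>0 drops 1)

16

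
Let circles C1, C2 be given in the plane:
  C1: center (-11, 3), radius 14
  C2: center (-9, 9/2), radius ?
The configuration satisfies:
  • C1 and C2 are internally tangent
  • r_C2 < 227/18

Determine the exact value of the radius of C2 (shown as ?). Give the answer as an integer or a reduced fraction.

23/2

1. [int C1,C2]  r_C2² − 28r_C2 + 759/4 = 0  ⇒  r_C2 = 23/2 or 33/2
2. given r_C2 < 227/18: keep 23/2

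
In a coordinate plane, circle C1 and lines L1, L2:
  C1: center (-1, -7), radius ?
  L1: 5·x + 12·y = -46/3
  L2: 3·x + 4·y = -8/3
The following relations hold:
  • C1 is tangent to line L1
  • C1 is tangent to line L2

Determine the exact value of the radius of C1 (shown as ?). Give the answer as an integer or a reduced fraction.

17/3

1. [C1‖L1]  r_C1² − 289/9 = 0  ⇒  r_C1 = 17/3 (r>0 drops 1)
2. [C1‖L2]  r_C1² − 289/9 = 0  ⇒  r_C1 = 17/3 (r>0 drops 1)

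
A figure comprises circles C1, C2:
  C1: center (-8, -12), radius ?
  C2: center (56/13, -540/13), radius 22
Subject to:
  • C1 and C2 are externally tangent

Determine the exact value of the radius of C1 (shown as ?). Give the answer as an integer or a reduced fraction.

1. [ext C1·C2]  r_C1² + 44r_C1 − 540 = 0  ⇒  r_C1 = 10 (r>0 drops 1)

10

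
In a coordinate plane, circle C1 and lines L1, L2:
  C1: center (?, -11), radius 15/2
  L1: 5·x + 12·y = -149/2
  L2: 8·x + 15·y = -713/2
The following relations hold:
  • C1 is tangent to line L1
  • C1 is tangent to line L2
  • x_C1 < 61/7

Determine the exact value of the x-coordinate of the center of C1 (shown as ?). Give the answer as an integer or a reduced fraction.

1. [C1‖L1]  x_C1² − 23x_C1 − 248 = 0  ⇒  x_C1 = -8 or 31
2. [C1‖L2]  x_C1² + (383/8)x_C1 + 319 = 0  ⇒  x_C1 = -319/8 or -8

-8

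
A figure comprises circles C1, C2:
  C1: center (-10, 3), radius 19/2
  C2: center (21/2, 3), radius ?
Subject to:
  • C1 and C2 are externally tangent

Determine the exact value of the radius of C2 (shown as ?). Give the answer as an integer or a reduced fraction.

1. [ext C1·C2]  r_C2² + 19r_C2 − 330 = 0  ⇒  r_C2 = 11 (r>0 drops 1)

11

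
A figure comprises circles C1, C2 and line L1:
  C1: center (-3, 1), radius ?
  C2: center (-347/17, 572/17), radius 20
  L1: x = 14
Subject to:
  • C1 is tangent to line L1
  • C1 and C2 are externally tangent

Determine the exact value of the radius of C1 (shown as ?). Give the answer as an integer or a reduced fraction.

17

1. [C1‖L1]  r_C1² − 289 = 0  ⇒  r_C1 = 17 (r>0 drops 1)
2. [ext C1·C2]  r_C1² + 40r_C1 − 969 = 0  ⇒  r_C1 = 17 (r>0 drops 1)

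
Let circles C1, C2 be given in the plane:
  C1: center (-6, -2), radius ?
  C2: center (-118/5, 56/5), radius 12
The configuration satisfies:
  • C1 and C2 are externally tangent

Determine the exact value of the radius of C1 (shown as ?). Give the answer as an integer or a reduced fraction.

10

1. [ext C1·C2]  r_C1² + 24r_C1 − 340 = 0  ⇒  r_C1 = 10 (r>0 drops 1)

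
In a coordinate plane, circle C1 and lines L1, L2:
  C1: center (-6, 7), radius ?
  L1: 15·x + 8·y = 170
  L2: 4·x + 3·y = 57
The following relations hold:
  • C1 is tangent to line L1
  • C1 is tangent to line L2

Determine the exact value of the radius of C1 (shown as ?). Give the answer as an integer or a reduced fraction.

12

1. [C1‖L1]  r_C1² − 144 = 0  ⇒  r_C1 = 12 (r>0 drops 1)
2. [C1‖L2]  r_C1² − 144 = 0  ⇒  r_C1 = 12 (r>0 drops 1)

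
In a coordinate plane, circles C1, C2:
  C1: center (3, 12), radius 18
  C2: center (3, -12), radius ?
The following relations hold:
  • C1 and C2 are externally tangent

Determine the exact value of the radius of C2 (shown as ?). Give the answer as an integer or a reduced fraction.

6

1. [ext C1·C2]  r_C2² + 36r_C2 − 252 = 0  ⇒  r_C2 = 6 (r>0 drops 1)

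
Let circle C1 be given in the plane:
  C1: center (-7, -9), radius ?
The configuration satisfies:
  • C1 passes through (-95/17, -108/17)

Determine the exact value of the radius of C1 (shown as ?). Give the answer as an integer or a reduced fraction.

3

1. [C1∋P]  r_C1² − 9 = 0  ⇒  r_C1 = 3 (r>0 drops 1)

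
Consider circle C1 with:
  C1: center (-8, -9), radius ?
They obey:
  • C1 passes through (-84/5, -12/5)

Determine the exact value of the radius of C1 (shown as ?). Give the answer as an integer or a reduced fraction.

1. [C1∋P]  r_C1² − 121 = 0  ⇒  r_C1 = 11 (r>0 drops 1)

11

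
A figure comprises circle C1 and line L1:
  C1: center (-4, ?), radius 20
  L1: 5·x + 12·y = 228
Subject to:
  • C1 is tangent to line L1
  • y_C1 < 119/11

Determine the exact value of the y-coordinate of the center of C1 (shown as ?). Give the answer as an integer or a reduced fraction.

-1

1. [C1‖L1]  y_C1² − (124/3)y_C1 − 127/3 = 0  ⇒  y_C1 = -1 or 127/3
2. given y_C1 < 119/11: keep -1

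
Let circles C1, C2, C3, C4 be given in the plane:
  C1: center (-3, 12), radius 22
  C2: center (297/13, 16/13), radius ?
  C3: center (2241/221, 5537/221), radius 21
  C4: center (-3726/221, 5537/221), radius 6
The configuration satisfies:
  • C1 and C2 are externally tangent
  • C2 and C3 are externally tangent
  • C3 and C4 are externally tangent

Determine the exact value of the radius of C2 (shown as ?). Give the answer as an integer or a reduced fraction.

1. [ext C1·C2]  r_C2² + 44r_C2 − 300 = 0  ⇒  r_C2 = 6 (r>0 drops 1)
2. [ext C2·C3]  r_C2² + 42r_C2 − 288 = 0  ⇒  r_C2 = 6 (r>0 drops 1)

6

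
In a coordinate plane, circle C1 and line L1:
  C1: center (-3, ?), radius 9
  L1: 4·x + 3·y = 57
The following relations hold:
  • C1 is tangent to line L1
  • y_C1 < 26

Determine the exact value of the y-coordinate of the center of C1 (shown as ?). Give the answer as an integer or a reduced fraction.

1. [C1‖L1]  y_C1² − 46y_C1 + 304 = 0  ⇒  y_C1 = 8 or 38
2. given y_C1 < 26: keep 8

8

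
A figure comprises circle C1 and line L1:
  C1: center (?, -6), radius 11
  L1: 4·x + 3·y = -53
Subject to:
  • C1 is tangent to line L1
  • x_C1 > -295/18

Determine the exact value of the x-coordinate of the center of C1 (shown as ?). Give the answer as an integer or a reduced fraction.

5

1. [C1‖L1]  x_C1² + (35/2)x_C1 − 225/2 = 0  ⇒  x_C1 = -45/2 or 5
2. given x_C1 > -295/18: keep 5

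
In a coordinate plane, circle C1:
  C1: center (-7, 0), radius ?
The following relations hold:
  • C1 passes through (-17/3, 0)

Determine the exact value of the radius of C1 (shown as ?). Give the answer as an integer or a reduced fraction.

4/3

1. [C1∋P]  r_C1² − 16/9 = 0  ⇒  r_C1 = 4/3 (r>0 drops 1)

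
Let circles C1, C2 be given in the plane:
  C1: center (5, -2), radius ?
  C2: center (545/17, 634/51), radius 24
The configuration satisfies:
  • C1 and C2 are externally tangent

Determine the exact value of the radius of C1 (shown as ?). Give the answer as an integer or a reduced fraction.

20/3

1. [ext C1·C2]  r_C1² + 48r_C1 − 3280/9 = 0  ⇒  r_C1 = 20/3 (r>0 drops 1)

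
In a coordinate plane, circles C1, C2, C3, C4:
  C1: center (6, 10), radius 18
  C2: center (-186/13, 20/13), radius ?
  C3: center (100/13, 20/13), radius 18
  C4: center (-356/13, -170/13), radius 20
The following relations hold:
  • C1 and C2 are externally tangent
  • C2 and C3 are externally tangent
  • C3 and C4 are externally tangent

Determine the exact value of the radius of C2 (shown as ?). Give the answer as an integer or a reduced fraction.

4

1. [ext C1·C2]  r_C2² + 36r_C2 − 160 = 0  ⇒  r_C2 = 4 (r>0 drops 1)
2. [ext C2·C3]  r_C2² + 36r_C2 − 160 = 0  ⇒  r_C2 = 4 (r>0 drops 1)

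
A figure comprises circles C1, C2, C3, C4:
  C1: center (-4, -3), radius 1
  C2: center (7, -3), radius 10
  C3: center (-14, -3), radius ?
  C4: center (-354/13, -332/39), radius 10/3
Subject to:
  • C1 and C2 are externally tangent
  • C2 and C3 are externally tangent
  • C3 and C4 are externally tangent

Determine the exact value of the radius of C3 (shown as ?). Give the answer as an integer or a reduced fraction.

1. [ext C2·C3]  r_C3² + 20r_C3 − 341 = 0  ⇒  r_C3 = 11 (r>0 drops 1)
2. [ext C3·C4]  r_C3² + (20/3)r_C3 − 583/3 = 0  ⇒  r_C3 = 11 (r>0 drops 1)

11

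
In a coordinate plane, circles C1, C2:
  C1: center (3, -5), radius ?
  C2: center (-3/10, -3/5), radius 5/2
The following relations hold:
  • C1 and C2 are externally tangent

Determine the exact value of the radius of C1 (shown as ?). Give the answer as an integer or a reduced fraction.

3

1. [ext C1·C2]  r_C1² + 5r_C1 − 24 = 0  ⇒  r_C1 = 3 (r>0 drops 1)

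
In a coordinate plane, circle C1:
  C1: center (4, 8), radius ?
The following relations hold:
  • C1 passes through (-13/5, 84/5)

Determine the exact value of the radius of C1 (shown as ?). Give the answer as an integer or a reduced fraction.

1. [C1∋P]  r_C1² − 121 = 0  ⇒  r_C1 = 11 (r>0 drops 1)

11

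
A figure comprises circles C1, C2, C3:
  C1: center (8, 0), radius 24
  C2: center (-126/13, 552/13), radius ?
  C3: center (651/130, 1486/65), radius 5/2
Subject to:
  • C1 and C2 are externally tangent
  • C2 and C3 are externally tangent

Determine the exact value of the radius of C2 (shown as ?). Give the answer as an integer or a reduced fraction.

1. [ext C1·C2]  r_C2² + 48r_C2 − 1540 = 0  ⇒  r_C2 = 22 (r>0 drops 1)
2. [ext C2·C3]  r_C2² + 5r_C2 − 594 = 0  ⇒  r_C2 = 22 (r>0 drops 1)

22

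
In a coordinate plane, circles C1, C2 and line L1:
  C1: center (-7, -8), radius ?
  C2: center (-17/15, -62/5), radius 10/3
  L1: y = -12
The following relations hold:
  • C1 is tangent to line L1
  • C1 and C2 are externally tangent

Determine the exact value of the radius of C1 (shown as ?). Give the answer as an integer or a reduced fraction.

1. [C1‖L1]  r_C1² − 16 = 0  ⇒  r_C1 = 4 (r>0 drops 1)
2. [ext C1·C2]  r_C1² + (20/3)r_C1 − 128/3 = 0  ⇒  r_C1 = 4 (r>0 drops 1)

4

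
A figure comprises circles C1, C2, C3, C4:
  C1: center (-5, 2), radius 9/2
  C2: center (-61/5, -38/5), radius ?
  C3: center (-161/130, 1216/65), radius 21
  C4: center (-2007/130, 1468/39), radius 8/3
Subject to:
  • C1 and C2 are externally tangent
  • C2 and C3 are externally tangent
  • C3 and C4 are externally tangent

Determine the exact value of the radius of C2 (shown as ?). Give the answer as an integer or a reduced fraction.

1. [ext C1·C2]  r_C2² + 9r_C2 − 495/4 = 0  ⇒  r_C2 = 15/2 (r>0 drops 1)
2. [ext C2·C3]  r_C2² + 42r_C2 − 1485/4 = 0  ⇒  r_C2 = 15/2 (r>0 drops 1)

15/2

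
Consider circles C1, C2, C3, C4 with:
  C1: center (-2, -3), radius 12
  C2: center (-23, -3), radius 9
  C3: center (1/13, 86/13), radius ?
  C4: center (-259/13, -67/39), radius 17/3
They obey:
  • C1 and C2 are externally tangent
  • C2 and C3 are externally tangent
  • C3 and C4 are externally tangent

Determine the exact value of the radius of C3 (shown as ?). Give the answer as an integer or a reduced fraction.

16

1. [ext C2·C3]  r_C3² + 18r_C3 − 544 = 0  ⇒  r_C3 = 16 (r>0 drops 1)
2. [ext C3·C4]  r_C3² + (34/3)r_C3 − 1312/3 = 0  ⇒  r_C3 = 16 (r>0 drops 1)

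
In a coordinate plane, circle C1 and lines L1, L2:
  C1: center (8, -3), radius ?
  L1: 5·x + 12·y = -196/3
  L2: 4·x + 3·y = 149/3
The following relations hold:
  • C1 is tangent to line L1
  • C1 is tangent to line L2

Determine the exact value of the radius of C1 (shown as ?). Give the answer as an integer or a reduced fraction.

16/3

1. [C1‖L1]  r_C1² − 256/9 = 0  ⇒  r_C1 = 16/3 (r>0 drops 1)
2. [C1‖L2]  r_C1² − 256/9 = 0  ⇒  r_C1 = 16/3 (r>0 drops 1)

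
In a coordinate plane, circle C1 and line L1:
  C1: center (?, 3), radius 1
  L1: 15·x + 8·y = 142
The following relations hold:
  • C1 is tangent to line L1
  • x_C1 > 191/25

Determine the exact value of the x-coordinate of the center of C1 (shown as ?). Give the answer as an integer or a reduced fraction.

1. [C1‖L1]  x_C1² − (236/15)x_C1 + 303/5 = 0  ⇒  x_C1 = 101/15 or 9
2. given x_C1 > 191/25: keep 9

9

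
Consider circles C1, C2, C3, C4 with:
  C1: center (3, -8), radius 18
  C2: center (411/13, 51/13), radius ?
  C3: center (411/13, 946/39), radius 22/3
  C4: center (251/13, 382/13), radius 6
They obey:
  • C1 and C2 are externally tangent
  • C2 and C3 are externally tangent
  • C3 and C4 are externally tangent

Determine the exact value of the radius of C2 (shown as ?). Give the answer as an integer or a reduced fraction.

13

1. [ext C1·C2]  r_C2² + 36r_C2 − 637 = 0  ⇒  r_C2 = 13 (r>0 drops 1)
2. [ext C2·C3]  r_C2² + (44/3)r_C2 − 1079/3 = 0  ⇒  r_C2 = 13 (r>0 drops 1)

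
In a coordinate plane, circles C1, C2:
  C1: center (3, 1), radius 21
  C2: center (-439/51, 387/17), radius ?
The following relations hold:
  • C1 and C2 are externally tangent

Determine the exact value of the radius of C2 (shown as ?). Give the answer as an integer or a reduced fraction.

11/3

1. [ext C1·C2]  r_C2² + 42r_C2 − 1507/9 = 0  ⇒  r_C2 = 11/3 (r>0 drops 1)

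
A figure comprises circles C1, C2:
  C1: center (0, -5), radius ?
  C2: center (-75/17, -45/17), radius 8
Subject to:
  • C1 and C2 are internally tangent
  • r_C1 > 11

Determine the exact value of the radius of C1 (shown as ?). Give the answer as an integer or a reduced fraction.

13

1. [int C1,C2]  r_C1² − 16r_C1 + 39 = 0  ⇒  r_C1 = 3 or 13
2. given r_C1 > 11: keep 13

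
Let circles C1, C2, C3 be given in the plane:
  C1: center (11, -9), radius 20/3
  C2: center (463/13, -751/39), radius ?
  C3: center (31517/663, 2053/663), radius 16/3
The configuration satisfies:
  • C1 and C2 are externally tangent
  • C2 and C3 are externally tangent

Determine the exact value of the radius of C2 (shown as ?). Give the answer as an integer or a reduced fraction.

20

1. [ext C1·C2]  r_C2² + (40/3)r_C2 − 2000/3 = 0  ⇒  r_C2 = 20 (r>0 drops 1)
2. [ext C2·C3]  r_C2² + (32/3)r_C2 − 1840/3 = 0  ⇒  r_C2 = 20 (r>0 drops 1)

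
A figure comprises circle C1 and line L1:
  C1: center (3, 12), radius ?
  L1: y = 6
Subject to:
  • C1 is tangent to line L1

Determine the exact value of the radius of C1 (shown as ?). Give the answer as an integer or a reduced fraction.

1. [C1‖L1]  r_C1² − 36 = 0  ⇒  r_C1 = 6 (r>0 drops 1)

6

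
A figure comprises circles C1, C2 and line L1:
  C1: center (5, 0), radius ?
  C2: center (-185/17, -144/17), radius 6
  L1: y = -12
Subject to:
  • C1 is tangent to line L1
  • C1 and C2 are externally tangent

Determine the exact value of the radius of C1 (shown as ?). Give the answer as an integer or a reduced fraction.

1. [C1‖L1]  r_C1² − 144 = 0  ⇒  r_C1 = 12 (r>0 drops 1)
2. [ext C1·C2]  r_C1² + 12r_C1 − 288 = 0  ⇒  r_C1 = 12 (r>0 drops 1)

12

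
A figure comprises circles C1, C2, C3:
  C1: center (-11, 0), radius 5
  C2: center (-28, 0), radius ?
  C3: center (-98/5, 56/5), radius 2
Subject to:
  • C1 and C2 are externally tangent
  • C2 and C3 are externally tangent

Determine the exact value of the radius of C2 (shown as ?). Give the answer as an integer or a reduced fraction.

1. [ext C1·C2]  r_C2² + 10r_C2 − 264 = 0  ⇒  r_C2 = 12 (r>0 drops 1)
2. [ext C2·C3]  r_C2² + 4r_C2 − 192 = 0  ⇒  r_C2 = 12 (r>0 drops 1)

12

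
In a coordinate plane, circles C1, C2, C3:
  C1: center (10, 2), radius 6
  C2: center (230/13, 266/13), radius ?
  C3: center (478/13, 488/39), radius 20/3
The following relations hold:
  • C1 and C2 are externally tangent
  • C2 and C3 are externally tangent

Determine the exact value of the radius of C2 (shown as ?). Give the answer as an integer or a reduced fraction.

1. [ext C1·C2]  r_C2² + 12r_C2 − 364 = 0  ⇒  r_C2 = 14 (r>0 drops 1)
2. [ext C2·C3]  r_C2² + (40/3)r_C2 − 1148/3 = 0  ⇒  r_C2 = 14 (r>0 drops 1)

14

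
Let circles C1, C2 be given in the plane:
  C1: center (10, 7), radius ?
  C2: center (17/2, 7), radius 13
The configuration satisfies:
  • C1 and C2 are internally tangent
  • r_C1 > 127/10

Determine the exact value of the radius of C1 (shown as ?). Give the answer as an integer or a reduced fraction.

1. [int C1,C2]  r_C1² − 26r_C1 + 667/4 = 0  ⇒  r_C1 = 23/2 or 29/2
2. given r_C1 > 127/10: keep 29/2

29/2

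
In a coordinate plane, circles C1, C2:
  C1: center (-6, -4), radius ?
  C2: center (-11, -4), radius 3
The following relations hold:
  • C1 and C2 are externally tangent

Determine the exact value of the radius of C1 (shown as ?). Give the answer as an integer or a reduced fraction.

2

1. [ext C1·C2]  r_C1² + 6r_C1 − 16 = 0  ⇒  r_C1 = 2 (r>0 drops 1)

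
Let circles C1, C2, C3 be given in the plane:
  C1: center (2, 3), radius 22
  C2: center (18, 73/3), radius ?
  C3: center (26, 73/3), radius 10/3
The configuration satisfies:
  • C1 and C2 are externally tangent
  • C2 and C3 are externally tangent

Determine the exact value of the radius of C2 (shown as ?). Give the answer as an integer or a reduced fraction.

14/3

1. [ext C1·C2]  r_C2² + 44r_C2 − 2044/9 = 0  ⇒  r_C2 = 14/3 (r>0 drops 1)
2. [ext C2·C3]  r_C2² + (20/3)r_C2 − 476/9 = 0  ⇒  r_C2 = 14/3 (r>0 drops 1)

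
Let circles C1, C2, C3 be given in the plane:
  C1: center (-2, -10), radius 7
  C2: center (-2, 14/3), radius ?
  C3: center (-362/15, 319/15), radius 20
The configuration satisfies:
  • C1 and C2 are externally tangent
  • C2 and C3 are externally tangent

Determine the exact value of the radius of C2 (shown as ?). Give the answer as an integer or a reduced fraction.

1. [ext C1·C2]  r_C2² + 14r_C2 − 1495/9 = 0  ⇒  r_C2 = 23/3 (r>0 drops 1)
2. [ext C2·C3]  r_C2² + 40r_C2 − 3289/9 = 0  ⇒  r_C2 = 23/3 (r>0 drops 1)

23/3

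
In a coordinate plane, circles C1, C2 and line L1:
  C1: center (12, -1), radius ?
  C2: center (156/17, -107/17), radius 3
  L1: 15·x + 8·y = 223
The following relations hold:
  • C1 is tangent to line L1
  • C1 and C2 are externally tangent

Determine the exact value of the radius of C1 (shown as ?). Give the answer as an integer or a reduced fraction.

3

1. [C1‖L1]  r_C1² − 9 = 0  ⇒  r_C1 = 3 (r>0 drops 1)
2. [ext C1·C2]  r_C1² + 6r_C1 − 27 = 0  ⇒  r_C1 = 3 (r>0 drops 1)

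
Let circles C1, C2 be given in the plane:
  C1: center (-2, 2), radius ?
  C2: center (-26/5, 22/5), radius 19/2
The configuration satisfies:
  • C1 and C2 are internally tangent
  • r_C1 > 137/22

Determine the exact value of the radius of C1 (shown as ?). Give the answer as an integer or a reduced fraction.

27/2

1. [int C1,C2]  r_C1² − 19r_C1 + 297/4 = 0  ⇒  r_C1 = 11/2 or 27/2
2. given r_C1 > 137/22: keep 27/2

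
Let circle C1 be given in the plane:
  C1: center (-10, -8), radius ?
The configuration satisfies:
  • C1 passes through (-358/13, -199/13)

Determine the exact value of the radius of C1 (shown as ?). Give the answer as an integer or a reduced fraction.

1. [C1∋P]  r_C1² − 361 = 0  ⇒  r_C1 = 19 (r>0 drops 1)

19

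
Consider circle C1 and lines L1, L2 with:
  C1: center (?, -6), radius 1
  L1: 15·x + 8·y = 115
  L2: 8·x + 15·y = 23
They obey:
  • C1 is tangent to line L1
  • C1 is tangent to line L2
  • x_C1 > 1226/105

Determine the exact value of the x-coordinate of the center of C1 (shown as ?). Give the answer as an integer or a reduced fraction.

1. [C1‖L1]  x_C1² − (326/15)x_C1 + 584/5 = 0  ⇒  x_C1 = 146/15 or 12
2. [C1‖L2]  x_C1² − (113/4)x_C1 + 195 = 0  ⇒  x_C1 = 12 or 65/4

12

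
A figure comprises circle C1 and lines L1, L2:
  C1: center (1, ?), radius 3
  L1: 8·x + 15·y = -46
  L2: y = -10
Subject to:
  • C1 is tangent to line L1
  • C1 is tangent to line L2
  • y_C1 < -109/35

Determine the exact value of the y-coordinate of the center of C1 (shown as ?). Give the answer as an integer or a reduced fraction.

1. [C1‖L1]  y_C1² + (36/5)y_C1 + 7/5 = 0  ⇒  y_C1 = -7 or -1/5
2. [C1‖L2]  y_C1² + 20y_C1 + 91 = 0  ⇒  y_C1 = -13 or -7

-7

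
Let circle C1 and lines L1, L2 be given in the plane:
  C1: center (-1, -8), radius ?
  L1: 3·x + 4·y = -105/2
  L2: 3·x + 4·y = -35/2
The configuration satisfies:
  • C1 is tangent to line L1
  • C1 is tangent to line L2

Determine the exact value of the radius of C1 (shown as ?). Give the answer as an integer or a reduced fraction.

1. [C1‖L1]  r_C1² − 49/4 = 0  ⇒  r_C1 = 7/2 (r>0 drops 1)
2. [C1‖L2]  r_C1² − 49/4 = 0  ⇒  r_C1 = 7/2 (r>0 drops 1)

7/2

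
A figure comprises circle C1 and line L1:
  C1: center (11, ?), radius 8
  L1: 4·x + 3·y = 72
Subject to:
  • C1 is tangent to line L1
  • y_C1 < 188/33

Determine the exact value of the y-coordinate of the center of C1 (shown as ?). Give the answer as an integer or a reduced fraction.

-4

1. [C1‖L1]  y_C1² − (56/3)y_C1 − 272/3 = 0  ⇒  y_C1 = -4 or 68/3
2. given y_C1 < 188/33: keep -4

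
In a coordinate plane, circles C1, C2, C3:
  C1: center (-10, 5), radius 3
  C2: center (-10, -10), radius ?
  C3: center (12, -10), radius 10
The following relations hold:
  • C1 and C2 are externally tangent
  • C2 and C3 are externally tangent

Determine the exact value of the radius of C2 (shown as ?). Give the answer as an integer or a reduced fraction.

12

1. [ext C1·C2]  r_C2² + 6r_C2 − 216 = 0  ⇒  r_C2 = 12 (r>0 drops 1)
2. [ext C2·C3]  r_C2² + 20r_C2 − 384 = 0  ⇒  r_C2 = 12 (r>0 drops 1)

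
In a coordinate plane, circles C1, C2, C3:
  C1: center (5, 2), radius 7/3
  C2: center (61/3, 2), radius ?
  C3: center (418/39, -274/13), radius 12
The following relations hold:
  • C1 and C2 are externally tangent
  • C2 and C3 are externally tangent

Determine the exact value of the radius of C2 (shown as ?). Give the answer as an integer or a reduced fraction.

13

1. [ext C1·C2]  r_C2² + (14/3)r_C2 − 689/3 = 0  ⇒  r_C2 = 13 (r>0 drops 1)
2. [ext C2·C3]  r_C2² + 24r_C2 − 481 = 0  ⇒  r_C2 = 13 (r>0 drops 1)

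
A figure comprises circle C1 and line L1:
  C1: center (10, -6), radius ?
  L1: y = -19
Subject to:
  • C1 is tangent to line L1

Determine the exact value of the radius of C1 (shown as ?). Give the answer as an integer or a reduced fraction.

13

1. [C1‖L1]  r_C1² − 169 = 0  ⇒  r_C1 = 13 (r>0 drops 1)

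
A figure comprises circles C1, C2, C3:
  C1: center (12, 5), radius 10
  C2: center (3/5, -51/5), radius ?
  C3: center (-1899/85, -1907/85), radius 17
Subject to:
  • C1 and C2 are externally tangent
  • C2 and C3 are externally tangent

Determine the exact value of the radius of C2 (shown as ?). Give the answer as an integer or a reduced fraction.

9

1. [ext C1·C2]  r_C2² + 20r_C2 − 261 = 0  ⇒  r_C2 = 9 (r>0 drops 1)
2. [ext C2·C3]  r_C2² + 34r_C2 − 387 = 0  ⇒  r_C2 = 9 (r>0 drops 1)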